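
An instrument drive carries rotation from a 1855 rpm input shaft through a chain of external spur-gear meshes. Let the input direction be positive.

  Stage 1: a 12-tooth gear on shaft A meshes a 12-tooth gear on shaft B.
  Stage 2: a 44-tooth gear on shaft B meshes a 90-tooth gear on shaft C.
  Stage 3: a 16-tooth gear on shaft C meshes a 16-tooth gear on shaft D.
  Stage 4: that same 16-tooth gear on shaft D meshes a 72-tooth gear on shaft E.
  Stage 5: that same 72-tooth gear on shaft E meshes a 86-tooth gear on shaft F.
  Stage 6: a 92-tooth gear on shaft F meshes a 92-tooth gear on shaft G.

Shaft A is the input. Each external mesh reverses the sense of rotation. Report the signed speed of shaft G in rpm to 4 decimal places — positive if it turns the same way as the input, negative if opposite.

+168.7235 rpm (same as input, |ω| = 168.7235 rpm)

Stage 1 [12T→12T]: ω = 1855.0000×12/12 = 1855.0000 rpm, dir flips to −; running = −1855.0000
Stage 2 [44T→90T]: ω = 1855.0000×44/90 = 906.8889 rpm, dir flips to +; running = +906.8889
Stage 3 [16T→16T]: ω = 906.8889×16/16 = 906.8889 rpm, dir flips to −; running = −906.8889
Stage 4 [16T→72T]: ω = 906.8889×16/72 = 201.5309 rpm, dir flips to +; running = +201.5309
Stage 5 [72T→86T]: ω = 201.5309×72/86 = 168.7235 rpm, dir flips to −; running = −168.7235
Stage 6 [92T→92T]: ω = 168.7235×92/92 = 168.7235 rpm, dir flips to +; running = +168.7235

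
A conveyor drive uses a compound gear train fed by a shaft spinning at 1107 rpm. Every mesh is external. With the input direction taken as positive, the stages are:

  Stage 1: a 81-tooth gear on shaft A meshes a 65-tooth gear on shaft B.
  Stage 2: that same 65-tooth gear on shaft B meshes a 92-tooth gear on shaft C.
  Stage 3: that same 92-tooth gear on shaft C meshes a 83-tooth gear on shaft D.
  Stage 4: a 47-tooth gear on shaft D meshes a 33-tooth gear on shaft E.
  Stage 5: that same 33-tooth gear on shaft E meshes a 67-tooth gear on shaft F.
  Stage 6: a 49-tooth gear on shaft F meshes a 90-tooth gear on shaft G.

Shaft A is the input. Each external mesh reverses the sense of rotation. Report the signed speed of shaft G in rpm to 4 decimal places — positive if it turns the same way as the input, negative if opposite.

Stage 1 [81T→65T]: ω = 1107.0000×81/65 = 1379.4923 rpm, dir flips to −; running = −1379.4923
Stage 2 [65T→92T]: ω = 1379.4923×65/92 = 974.6413 rpm, dir flips to +; running = +974.6413
Stage 3 [92T→83T]: ω = 974.6413×92/83 = 1080.3253 rpm, dir flips to −; running = −1080.3253
Stage 4 [47T→33T]: ω = 1080.3253×47/33 = 1538.6451 rpm, dir flips to +; running = +1538.6451
Stage 5 [33T→67T]: ω = 1538.6451×33/67 = 757.8401 rpm, dir flips to −; running = −757.8401
Stage 6 [49T→90T]: ω = 757.8401×49/90 = 412.6019 rpm, dir flips to +; running = +412.6019

+412.6019 rpm (same as input, |ω| = 412.6019 rpm)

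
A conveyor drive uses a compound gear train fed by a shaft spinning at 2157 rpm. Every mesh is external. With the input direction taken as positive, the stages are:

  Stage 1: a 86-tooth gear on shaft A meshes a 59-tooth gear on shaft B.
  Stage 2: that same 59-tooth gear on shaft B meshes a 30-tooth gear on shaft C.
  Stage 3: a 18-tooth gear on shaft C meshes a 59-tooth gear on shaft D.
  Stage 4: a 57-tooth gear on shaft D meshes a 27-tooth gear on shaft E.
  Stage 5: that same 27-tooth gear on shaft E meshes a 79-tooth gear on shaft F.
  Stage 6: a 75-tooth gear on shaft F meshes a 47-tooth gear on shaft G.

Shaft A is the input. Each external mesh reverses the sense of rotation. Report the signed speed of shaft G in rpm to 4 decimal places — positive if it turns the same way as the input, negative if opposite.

+2171.9959 rpm (same as input, |ω| = 2171.9959 rpm)

Stage 1 [86T→59T]: ω = 2157.0000×86/59 = 3144.1017 rpm, dir flips to −; running = −3144.1017
Stage 2 [59T→30T]: ω = 3144.1017×59/30 = 6183.4000 rpm, dir flips to +; running = +6183.4000
Stage 3 [18T→59T]: ω = 6183.4000×18/59 = 1886.4610 rpm, dir flips to −; running = −1886.4610
Stage 4 [57T→27T]: ω = 1886.4610×57/27 = 3982.5288 rpm, dir flips to +; running = +3982.5288
Stage 5 [27T→79T]: ω = 3982.5288×27/79 = 1361.1174 rpm, dir flips to −; running = −1361.1174
Stage 6 [75T→47T]: ω = 1361.1174×75/47 = 2171.9959 rpm, dir flips to +; running = +2171.9959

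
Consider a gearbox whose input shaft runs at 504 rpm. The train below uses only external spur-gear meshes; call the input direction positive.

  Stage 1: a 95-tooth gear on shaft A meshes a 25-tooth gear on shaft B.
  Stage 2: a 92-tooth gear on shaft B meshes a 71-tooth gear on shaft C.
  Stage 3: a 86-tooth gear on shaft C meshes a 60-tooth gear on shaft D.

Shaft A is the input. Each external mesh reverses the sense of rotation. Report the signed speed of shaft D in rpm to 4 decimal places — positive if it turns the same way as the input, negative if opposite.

Stage 1 [95T→25T]: ω = 504.0000×95/25 = 1915.2000 rpm, dir flips to −; running = −1915.2000
Stage 2 [92T→71T]: ω = 1915.2000×92/71 = 2481.6676 rpm, dir flips to +; running = +2481.6676
Stage 3 [86T→60T]: ω = 2481.6676×86/60 = 3557.0569 rpm, dir flips to −; running = −3557.0569

-3557.0569 rpm (opposite to input, |ω| = 3557.0569 rpm)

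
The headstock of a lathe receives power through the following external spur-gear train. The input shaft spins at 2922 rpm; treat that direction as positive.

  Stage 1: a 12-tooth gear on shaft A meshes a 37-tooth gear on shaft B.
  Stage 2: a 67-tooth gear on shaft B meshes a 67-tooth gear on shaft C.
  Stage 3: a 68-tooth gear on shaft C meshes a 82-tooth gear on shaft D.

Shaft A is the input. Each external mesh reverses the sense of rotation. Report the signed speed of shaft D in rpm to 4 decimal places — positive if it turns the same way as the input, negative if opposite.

Stage 1 [12T→37T]: ω = 2922.0000×12/37 = 947.6757 rpm, dir flips to −; running = −947.6757
Stage 2 [67T→67T]: ω = 947.6757×67/67 = 947.6757 rpm, dir flips to +; running = +947.6757
Stage 3 [68T→82T]: ω = 947.6757×68/82 = 785.8774 rpm, dir flips to −; running = −785.8774

-785.8774 rpm (opposite to input, |ω| = 785.8774 rpm)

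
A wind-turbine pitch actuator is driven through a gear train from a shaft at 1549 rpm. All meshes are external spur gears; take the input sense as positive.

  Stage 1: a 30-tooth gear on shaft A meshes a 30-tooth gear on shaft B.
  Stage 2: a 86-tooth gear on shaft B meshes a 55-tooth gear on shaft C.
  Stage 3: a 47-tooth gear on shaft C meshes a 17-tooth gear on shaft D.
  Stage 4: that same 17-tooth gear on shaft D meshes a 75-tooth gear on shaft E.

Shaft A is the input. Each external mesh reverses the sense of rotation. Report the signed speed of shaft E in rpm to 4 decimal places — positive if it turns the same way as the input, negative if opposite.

+1517.8322 rpm (same as input, |ω| = 1517.8322 rpm)

Stage 1 [30T→30T]: ω = 1549.0000×30/30 = 1549.0000 rpm, dir flips to −; running = −1549.0000
Stage 2 [86T→55T]: ω = 1549.0000×86/55 = 2422.0727 rpm, dir flips to +; running = +2422.0727
Stage 3 [47T→17T]: ω = 2422.0727×47/17 = 6696.3187 rpm, dir flips to −; running = −6696.3187
Stage 4 [17T→75T]: ω = 6696.3187×17/75 = 1517.8322 rpm, dir flips to +; running = +1517.8322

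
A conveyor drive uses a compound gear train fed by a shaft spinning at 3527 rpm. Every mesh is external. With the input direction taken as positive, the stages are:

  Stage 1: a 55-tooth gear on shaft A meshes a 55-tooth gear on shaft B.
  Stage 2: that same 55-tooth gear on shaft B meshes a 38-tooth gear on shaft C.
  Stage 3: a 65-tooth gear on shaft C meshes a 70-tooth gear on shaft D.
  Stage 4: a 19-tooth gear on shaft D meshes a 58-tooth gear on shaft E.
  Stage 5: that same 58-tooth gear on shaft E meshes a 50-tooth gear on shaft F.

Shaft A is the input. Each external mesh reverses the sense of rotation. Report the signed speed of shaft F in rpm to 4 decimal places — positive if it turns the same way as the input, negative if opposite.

-1801.2893 rpm (opposite to input, |ω| = 1801.2893 rpm)

Stage 1 [55T→55T]: ω = 3527.0000×55/55 = 3527.0000 rpm, dir flips to −; running = −3527.0000
Stage 2 [55T→38T]: ω = 3527.0000×55/38 = 5104.8684 rpm, dir flips to +; running = +5104.8684
Stage 3 [65T→70T]: ω = 5104.8684×65/70 = 4740.2350 rpm, dir flips to −; running = −4740.2350
Stage 4 [19T→58T]: ω = 4740.2350×19/58 = 1552.8356 rpm, dir flips to +; running = +1552.8356
Stage 5 [58T→50T]: ω = 1552.8356×58/50 = 1801.2893 rpm, dir flips to −; running = −1801.2893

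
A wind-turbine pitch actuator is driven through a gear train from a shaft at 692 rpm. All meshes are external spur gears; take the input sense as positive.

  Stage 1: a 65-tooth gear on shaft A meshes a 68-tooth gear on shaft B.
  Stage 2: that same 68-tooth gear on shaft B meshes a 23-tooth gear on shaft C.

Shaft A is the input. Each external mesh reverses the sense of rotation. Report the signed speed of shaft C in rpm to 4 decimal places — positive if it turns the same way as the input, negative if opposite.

+1955.6522 rpm (same as input, |ω| = 1955.6522 rpm)

Stage 1 [65T→68T]: ω = 692.0000×65/68 = 661.4706 rpm, dir flips to −; running = −661.4706
Stage 2 [68T→23T]: ω = 661.4706×68/23 = 1955.6522 rpm, dir flips to +; running = +1955.6522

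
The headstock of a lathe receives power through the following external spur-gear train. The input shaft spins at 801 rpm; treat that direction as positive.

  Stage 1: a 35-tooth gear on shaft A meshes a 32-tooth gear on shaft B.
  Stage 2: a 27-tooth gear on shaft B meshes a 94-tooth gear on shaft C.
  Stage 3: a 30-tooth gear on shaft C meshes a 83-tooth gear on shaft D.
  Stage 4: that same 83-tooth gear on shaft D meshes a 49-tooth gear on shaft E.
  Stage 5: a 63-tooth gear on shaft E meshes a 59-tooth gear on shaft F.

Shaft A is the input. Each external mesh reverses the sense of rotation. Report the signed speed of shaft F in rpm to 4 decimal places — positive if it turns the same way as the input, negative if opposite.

-164.5130 rpm (opposite to input, |ω| = 164.5130 rpm)

Stage 1 [35T→32T]: ω = 801.0000×35/32 = 876.0938 rpm, dir flips to −; running = −876.0938
Stage 2 [27T→94T]: ω = 876.0938×27/94 = 251.6439 rpm, dir flips to +; running = +251.6439
Stage 3 [30T→83T]: ω = 251.6439×30/83 = 90.9556 rpm, dir flips to −; running = −90.9556
Stage 4 [83T→49T]: ω = 90.9556×83/49 = 154.0677 rpm, dir flips to +; running = +154.0677
Stage 5 [63T→59T]: ω = 154.0677×63/59 = 164.5130 rpm, dir flips to −; running = −164.5130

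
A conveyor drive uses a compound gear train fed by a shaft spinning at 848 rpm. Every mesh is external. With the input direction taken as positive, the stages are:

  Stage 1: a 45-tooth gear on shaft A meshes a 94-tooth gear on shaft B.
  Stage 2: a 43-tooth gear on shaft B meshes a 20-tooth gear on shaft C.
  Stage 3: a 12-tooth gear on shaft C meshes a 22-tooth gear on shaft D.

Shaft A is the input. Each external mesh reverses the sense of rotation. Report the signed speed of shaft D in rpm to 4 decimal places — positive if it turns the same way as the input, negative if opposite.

-476.0774 rpm (opposite to input, |ω| = 476.0774 rpm)

Stage 1 [45T→94T]: ω = 848.0000×45/94 = 405.9574 rpm, dir flips to −; running = −405.9574
Stage 2 [43T→20T]: ω = 405.9574×43/20 = 872.8085 rpm, dir flips to +; running = +872.8085
Stage 3 [12T→22T]: ω = 872.8085×12/22 = 476.0774 rpm, dir flips to −; running = −476.0774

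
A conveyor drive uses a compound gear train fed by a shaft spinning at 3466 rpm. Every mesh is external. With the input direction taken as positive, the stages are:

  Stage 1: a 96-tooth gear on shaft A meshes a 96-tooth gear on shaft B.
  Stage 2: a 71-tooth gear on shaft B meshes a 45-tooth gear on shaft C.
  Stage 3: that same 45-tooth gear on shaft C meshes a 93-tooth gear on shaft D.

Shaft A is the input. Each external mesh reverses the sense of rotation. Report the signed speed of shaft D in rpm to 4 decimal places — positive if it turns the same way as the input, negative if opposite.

Stage 1 [96T→96T]: ω = 3466.0000×96/96 = 3466.0000 rpm, dir flips to −; running = −3466.0000
Stage 2 [71T→45T]: ω = 3466.0000×71/45 = 5468.5778 rpm, dir flips to +; running = +5468.5778
Stage 3 [45T→93T]: ω = 5468.5778×45/93 = 2646.0860 rpm, dir flips to −; running = −2646.0860

-2646.0860 rpm (opposite to input, |ω| = 2646.0860 rpm)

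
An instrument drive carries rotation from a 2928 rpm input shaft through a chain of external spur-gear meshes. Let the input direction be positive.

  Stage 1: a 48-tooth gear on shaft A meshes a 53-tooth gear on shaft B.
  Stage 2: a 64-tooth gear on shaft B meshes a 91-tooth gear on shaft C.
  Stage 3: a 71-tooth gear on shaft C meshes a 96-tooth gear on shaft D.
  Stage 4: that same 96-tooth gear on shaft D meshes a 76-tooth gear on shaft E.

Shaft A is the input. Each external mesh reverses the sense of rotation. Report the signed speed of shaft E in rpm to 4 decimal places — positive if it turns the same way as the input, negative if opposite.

+1742.2873 rpm (same as input, |ω| = 1742.2873 rpm)

Stage 1 [48T→53T]: ω = 2928.0000×48/53 = 2651.7736 rpm, dir flips to −; running = −2651.7736
Stage 2 [64T→91T]: ω = 2651.7736×64/91 = 1864.9836 rpm, dir flips to +; running = +1864.9836
Stage 3 [71T→96T]: ω = 1864.9836×71/96 = 1379.3108 rpm, dir flips to −; running = −1379.3108
Stage 4 [96T→76T]: ω = 1379.3108×96/76 = 1742.2873 rpm, dir flips to +; running = +1742.2873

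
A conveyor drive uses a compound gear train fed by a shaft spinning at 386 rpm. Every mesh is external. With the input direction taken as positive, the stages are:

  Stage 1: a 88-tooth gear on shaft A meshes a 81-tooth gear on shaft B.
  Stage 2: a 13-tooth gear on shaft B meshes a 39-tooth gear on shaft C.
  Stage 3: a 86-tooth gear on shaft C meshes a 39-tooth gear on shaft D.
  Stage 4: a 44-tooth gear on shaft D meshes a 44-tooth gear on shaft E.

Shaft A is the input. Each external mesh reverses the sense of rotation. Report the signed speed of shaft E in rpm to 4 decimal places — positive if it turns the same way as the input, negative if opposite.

Stage 1 [88T→81T]: ω = 386.0000×88/81 = 419.3580 rpm, dir flips to −; running = −419.3580
Stage 2 [13T→39T]: ω = 419.3580×13/39 = 139.7860 rpm, dir flips to +; running = +139.7860
Stage 3 [86T→39T]: ω = 139.7860×86/39 = 308.2461 rpm, dir flips to −; running = −308.2461
Stage 4 [44T→44T]: ω = 308.2461×44/44 = 308.2461 rpm, dir flips to +; running = +308.2461

+308.2461 rpm (same as input, |ω| = 308.2461 rpm)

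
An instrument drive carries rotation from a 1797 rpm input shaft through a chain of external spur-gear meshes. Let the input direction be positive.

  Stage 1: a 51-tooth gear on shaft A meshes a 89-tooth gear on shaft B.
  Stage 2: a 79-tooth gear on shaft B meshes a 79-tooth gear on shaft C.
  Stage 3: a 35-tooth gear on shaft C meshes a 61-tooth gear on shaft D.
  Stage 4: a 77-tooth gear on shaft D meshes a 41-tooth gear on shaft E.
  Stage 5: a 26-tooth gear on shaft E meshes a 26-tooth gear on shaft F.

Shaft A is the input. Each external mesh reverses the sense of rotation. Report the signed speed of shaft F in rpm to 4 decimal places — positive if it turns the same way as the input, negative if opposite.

-1109.6176 rpm (opposite to input, |ω| = 1109.6176 rpm)

Stage 1 [51T→89T]: ω = 1797.0000×51/89 = 1029.7416 rpm, dir flips to −; running = −1029.7416
Stage 2 [79T→79T]: ω = 1029.7416×79/79 = 1029.7416 rpm, dir flips to +; running = +1029.7416
Stage 3 [35T→61T]: ω = 1029.7416×35/61 = 590.8353 rpm, dir flips to −; running = −590.8353
Stage 4 [77T→41T]: ω = 590.8353×77/41 = 1109.6176 rpm, dir flips to +; running = +1109.6176
Stage 5 [26T→26T]: ω = 1109.6176×26/26 = 1109.6176 rpm, dir flips to −; running = −1109.6176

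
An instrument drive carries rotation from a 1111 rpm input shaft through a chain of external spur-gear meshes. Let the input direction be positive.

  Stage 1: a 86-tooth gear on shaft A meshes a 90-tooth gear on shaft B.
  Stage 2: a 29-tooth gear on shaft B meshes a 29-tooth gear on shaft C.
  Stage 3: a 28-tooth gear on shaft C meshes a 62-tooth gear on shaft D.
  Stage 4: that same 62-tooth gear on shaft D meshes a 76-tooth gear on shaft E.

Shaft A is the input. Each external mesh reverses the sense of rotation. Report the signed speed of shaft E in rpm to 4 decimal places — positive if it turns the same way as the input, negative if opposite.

+391.1240 rpm (same as input, |ω| = 391.1240 rpm)

Stage 1 [86T→90T]: ω = 1111.0000×86/90 = 1061.6222 rpm, dir flips to −; running = −1061.6222
Stage 2 [29T→29T]: ω = 1061.6222×29/29 = 1061.6222 rpm, dir flips to +; running = +1061.6222
Stage 3 [28T→62T]: ω = 1061.6222×28/62 = 479.4423 rpm, dir flips to −; running = −479.4423
Stage 4 [62T→76T]: ω = 479.4423×62/76 = 391.1240 rpm, dir flips to +; running = +391.1240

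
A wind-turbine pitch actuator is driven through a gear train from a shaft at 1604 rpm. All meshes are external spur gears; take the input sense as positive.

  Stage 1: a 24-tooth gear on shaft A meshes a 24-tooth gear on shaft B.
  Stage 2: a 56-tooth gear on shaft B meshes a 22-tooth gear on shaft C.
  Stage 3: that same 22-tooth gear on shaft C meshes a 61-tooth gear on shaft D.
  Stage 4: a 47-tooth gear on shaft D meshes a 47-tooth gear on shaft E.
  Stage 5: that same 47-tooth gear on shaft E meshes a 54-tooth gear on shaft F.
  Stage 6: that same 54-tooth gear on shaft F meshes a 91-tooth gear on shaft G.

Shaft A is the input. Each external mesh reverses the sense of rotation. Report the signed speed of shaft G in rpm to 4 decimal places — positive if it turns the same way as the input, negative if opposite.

Stage 1 [24T→24T]: ω = 1604.0000×24/24 = 1604.0000 rpm, dir flips to −; running = −1604.0000
Stage 2 [56T→22T]: ω = 1604.0000×56/22 = 4082.9091 rpm, dir flips to +; running = +4082.9091
Stage 3 [22T→61T]: ω = 4082.9091×22/61 = 1472.5246 rpm, dir flips to −; running = −1472.5246
Stage 4 [47T→47T]: ω = 1472.5246×47/47 = 1472.5246 rpm, dir flips to +; running = +1472.5246
Stage 5 [47T→54T]: ω = 1472.5246×47/54 = 1281.6418 rpm, dir flips to −; running = −1281.6418
Stage 6 [54T→91T]: ω = 1281.6418×54/91 = 760.5347 rpm, dir flips to +; running = +760.5347

+760.5347 rpm (same as input, |ω| = 760.5347 rpm)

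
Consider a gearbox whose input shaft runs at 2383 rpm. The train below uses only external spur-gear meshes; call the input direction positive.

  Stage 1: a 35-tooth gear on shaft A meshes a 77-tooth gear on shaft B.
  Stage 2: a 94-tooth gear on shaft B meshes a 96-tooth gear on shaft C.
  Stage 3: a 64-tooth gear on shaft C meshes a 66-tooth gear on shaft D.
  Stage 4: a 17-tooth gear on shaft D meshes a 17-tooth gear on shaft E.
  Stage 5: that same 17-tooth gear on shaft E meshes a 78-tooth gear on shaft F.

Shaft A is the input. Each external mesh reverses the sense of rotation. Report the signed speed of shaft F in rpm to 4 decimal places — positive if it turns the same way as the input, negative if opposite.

Stage 1 [35T→77T]: ω = 2383.0000×35/77 = 1083.1818 rpm, dir flips to −; running = −1083.1818
Stage 2 [94T→96T]: ω = 1083.1818×94/96 = 1060.6155 rpm, dir flips to +; running = +1060.6155
Stage 3 [64T→66T]: ω = 1060.6155×64/66 = 1028.4757 rpm, dir flips to −; running = −1028.4757
Stage 4 [17T→17T]: ω = 1028.4757×17/17 = 1028.4757 rpm, dir flips to +; running = +1028.4757
Stage 5 [17T→78T]: ω = 1028.4757×17/78 = 224.1550 rpm, dir flips to −; running = −224.1550

-224.1550 rpm (opposite to input, |ω| = 224.1550 rpm)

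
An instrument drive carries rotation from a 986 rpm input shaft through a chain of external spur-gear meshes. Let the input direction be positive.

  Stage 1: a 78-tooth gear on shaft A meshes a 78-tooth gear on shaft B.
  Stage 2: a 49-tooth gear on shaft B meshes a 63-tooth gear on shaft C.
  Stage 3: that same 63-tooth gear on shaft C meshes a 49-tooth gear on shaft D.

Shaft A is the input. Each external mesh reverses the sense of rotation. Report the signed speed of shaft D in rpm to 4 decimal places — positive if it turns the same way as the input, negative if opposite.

Stage 1 [78T→78T]: ω = 986.0000×78/78 = 986.0000 rpm, dir flips to −; running = −986.0000
Stage 2 [49T→63T]: ω = 986.0000×49/63 = 766.8889 rpm, dir flips to +; running = +766.8889
Stage 3 [63T→49T]: ω = 766.8889×63/49 = 986.0000 rpm, dir flips to −; running = −986.0000

-986.0000 rpm (opposite to input, |ω| = 986.0000 rpm)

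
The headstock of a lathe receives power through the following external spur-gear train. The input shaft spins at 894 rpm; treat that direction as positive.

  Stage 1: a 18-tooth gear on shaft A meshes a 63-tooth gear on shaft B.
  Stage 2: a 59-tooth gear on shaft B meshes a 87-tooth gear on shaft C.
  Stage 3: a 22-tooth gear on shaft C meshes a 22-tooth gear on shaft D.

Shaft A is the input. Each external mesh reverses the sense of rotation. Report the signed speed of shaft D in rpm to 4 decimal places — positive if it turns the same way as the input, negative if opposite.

Stage 1 [18T→63T]: ω = 894.0000×18/63 = 255.4286 rpm, dir flips to −; running = −255.4286
Stage 2 [59T→87T]: ω = 255.4286×59/87 = 173.2217 rpm, dir flips to +; running = +173.2217
Stage 3 [22T→22T]: ω = 173.2217×22/22 = 173.2217 rpm, dir flips to −; running = −173.2217

-173.2217 rpm (opposite to input, |ω| = 173.2217 rpm)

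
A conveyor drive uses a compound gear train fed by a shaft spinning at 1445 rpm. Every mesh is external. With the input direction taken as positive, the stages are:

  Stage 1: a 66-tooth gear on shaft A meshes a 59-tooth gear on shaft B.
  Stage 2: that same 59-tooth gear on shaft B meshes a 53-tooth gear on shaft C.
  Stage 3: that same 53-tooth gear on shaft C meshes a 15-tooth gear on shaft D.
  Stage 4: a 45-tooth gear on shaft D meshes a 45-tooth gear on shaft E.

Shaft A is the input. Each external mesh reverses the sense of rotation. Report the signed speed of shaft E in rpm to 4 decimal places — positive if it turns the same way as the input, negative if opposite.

+6358.0000 rpm (same as input, |ω| = 6358.0000 rpm)

Stage 1 [66T→59T]: ω = 1445.0000×66/59 = 1616.4407 rpm, dir flips to −; running = −1616.4407
Stage 2 [59T→53T]: ω = 1616.4407×59/53 = 1799.4340 rpm, dir flips to +; running = +1799.4340
Stage 3 [53T→15T]: ω = 1799.4340×53/15 = 6358.0000 rpm, dir flips to −; running = −6358.0000
Stage 4 [45T→45T]: ω = 6358.0000×45/45 = 6358.0000 rpm, dir flips to +; running = +6358.0000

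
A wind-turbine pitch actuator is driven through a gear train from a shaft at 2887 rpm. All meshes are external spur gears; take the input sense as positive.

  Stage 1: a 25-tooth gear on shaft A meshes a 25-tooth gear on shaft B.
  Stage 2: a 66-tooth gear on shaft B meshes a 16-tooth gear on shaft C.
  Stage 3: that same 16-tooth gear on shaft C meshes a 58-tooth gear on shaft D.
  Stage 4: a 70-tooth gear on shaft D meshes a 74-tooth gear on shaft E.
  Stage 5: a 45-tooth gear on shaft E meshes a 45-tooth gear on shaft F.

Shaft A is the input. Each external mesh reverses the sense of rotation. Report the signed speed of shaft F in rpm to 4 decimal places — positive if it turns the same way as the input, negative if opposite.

-3107.6281 rpm (opposite to input, |ω| = 3107.6281 rpm)

Stage 1 [25T→25T]: ω = 2887.0000×25/25 = 2887.0000 rpm, dir flips to −; running = −2887.0000
Stage 2 [66T→16T]: ω = 2887.0000×66/16 = 11908.8750 rpm, dir flips to +; running = +11908.8750
Stage 3 [16T→58T]: ω = 11908.8750×16/58 = 3285.2069 rpm, dir flips to −; running = −3285.2069
Stage 4 [70T→74T]: ω = 3285.2069×70/74 = 3107.6281 rpm, dir flips to +; running = +3107.6281
Stage 5 [45T→45T]: ω = 3107.6281×45/45 = 3107.6281 rpm, dir flips to −; running = −3107.6281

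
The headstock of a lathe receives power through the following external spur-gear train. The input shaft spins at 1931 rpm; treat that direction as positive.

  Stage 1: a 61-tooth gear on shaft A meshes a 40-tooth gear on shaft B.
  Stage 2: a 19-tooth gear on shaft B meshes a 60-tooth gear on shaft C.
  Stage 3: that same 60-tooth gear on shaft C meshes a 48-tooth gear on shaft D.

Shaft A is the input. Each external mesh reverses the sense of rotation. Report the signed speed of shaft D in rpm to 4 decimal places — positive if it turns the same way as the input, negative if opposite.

-1165.6401 rpm (opposite to input, |ω| = 1165.6401 rpm)

Stage 1 [61T→40T]: ω = 1931.0000×61/40 = 2944.7750 rpm, dir flips to −; running = −2944.7750
Stage 2 [19T→60T]: ω = 2944.7750×19/60 = 932.5121 rpm, dir flips to +; running = +932.5121
Stage 3 [60T→48T]: ω = 932.5121×60/48 = 1165.6401 rpm, dir flips to −; running = −1165.6401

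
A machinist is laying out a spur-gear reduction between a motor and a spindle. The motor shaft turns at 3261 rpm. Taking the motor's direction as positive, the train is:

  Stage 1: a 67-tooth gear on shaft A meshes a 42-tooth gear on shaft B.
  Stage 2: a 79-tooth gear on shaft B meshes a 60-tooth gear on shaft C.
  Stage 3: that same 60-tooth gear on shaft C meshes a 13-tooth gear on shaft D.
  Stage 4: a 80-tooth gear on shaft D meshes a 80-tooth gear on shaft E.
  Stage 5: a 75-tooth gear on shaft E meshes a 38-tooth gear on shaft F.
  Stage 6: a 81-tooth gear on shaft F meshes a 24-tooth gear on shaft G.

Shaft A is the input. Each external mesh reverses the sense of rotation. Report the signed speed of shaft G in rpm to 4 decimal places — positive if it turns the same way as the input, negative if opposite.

+210577.2715 rpm (same as input, |ω| = 210577.2715 rpm)

Stage 1 [67T→42T]: ω = 3261.0000×67/42 = 5202.0714 rpm, dir flips to −; running = −5202.0714
Stage 2 [79T→60T]: ω = 5202.0714×79/60 = 6849.3940 rpm, dir flips to +; running = +6849.3940
Stage 3 [60T→13T]: ω = 6849.3940×60/13 = 31612.5879 rpm, dir flips to −; running = −31612.5879
Stage 4 [80T→80T]: ω = 31612.5879×80/80 = 31612.5879 rpm, dir flips to +; running = +31612.5879
Stage 5 [75T→38T]: ω = 31612.5879×75/38 = 62393.2656 rpm, dir flips to −; running = −62393.2656
Stage 6 [81T→24T]: ω = 62393.2656×81/24 = 210577.2715 rpm, dir flips to +; running = +210577.2715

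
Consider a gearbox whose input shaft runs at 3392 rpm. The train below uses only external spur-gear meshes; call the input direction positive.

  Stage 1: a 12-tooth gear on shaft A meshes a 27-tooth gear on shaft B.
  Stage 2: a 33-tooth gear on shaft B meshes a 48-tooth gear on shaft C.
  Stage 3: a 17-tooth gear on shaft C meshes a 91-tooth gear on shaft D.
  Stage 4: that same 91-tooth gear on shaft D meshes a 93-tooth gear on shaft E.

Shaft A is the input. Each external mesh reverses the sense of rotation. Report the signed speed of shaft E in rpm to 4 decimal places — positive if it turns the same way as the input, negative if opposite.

+189.4576 rpm (same as input, |ω| = 189.4576 rpm)

Stage 1 [12T→27T]: ω = 3392.0000×12/27 = 1507.5556 rpm, dir flips to −; running = −1507.5556
Stage 2 [33T→48T]: ω = 1507.5556×33/48 = 1036.4444 rpm, dir flips to +; running = +1036.4444
Stage 3 [17T→91T]: ω = 1036.4444×17/91 = 193.6215 rpm, dir flips to −; running = −193.6215
Stage 4 [91T→93T]: ω = 193.6215×91/93 = 189.4576 rpm, dir flips to +; running = +189.4576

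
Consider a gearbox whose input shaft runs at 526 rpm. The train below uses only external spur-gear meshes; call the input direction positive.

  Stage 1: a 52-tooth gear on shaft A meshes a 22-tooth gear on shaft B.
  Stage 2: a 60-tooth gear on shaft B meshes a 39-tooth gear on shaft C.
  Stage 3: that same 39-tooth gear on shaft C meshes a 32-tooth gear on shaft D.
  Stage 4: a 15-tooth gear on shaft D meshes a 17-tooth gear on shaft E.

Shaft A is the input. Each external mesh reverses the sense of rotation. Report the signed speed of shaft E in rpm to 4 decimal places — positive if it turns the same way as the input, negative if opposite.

+2056.8850 rpm (same as input, |ω| = 2056.8850 rpm)

Stage 1 [52T→22T]: ω = 526.0000×52/22 = 1243.2727 rpm, dir flips to −; running = −1243.2727
Stage 2 [60T→39T]: ω = 1243.2727×60/39 = 1912.7273 rpm, dir flips to +; running = +1912.7273
Stage 3 [39T→32T]: ω = 1912.7273×39/32 = 2331.1364 rpm, dir flips to −; running = −2331.1364
Stage 4 [15T→17T]: ω = 2331.1364×15/17 = 2056.8850 rpm, dir flips to +; running = +2056.8850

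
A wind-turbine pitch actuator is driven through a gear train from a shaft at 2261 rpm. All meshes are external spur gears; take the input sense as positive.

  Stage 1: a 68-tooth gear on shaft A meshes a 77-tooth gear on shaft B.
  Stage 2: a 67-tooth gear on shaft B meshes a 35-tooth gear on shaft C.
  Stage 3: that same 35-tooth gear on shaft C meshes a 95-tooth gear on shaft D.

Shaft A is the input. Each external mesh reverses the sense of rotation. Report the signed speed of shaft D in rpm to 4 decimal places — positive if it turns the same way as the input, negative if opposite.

Stage 1 [68T→77T]: ω = 2261.0000×68/77 = 1996.7273 rpm, dir flips to −; running = −1996.7273
Stage 2 [67T→35T]: ω = 1996.7273×67/35 = 3822.3065 rpm, dir flips to +; running = +3822.3065
Stage 3 [35T→95T]: ω = 3822.3065×35/95 = 1408.2182 rpm, dir flips to −; running = −1408.2182

-1408.2182 rpm (opposite to input, |ω| = 1408.2182 rpm)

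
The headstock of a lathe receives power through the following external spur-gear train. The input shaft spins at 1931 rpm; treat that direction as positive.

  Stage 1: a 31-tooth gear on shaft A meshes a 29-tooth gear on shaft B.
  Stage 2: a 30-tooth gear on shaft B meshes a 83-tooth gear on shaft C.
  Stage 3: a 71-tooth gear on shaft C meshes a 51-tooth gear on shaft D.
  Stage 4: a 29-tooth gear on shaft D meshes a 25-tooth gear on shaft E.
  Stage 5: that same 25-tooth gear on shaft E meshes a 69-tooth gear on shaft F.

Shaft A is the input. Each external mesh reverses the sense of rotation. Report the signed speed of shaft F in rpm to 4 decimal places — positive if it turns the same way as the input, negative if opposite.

-436.5422 rpm (opposite to input, |ω| = 436.5422 rpm)

Stage 1 [31T→29T]: ω = 1931.0000×31/29 = 2064.1724 rpm, dir flips to −; running = −2064.1724
Stage 2 [30T→83T]: ω = 2064.1724×30/83 = 746.0864 rpm, dir flips to +; running = +746.0864
Stage 3 [71T→51T]: ω = 746.0864×71/51 = 1038.6693 rpm, dir flips to −; running = −1038.6693
Stage 4 [29T→25T]: ω = 1038.6693×29/25 = 1204.8564 rpm, dir flips to +; running = +1204.8564
Stage 5 [25T→69T]: ω = 1204.8564×25/69 = 436.5422 rpm, dir flips to −; running = −436.5422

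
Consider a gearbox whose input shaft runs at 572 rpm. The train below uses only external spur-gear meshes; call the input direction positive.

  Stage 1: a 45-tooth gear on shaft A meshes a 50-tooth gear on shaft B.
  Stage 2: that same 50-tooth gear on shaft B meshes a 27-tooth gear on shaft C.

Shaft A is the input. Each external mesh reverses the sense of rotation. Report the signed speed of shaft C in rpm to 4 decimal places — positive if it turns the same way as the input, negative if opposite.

Stage 1 [45T→50T]: ω = 572.0000×45/50 = 514.8000 rpm, dir flips to −; running = −514.8000
Stage 2 [50T→27T]: ω = 514.8000×50/27 = 953.3333 rpm, dir flips to +; running = +953.3333

+953.3333 rpm (same as input, |ω| = 953.3333 rpm)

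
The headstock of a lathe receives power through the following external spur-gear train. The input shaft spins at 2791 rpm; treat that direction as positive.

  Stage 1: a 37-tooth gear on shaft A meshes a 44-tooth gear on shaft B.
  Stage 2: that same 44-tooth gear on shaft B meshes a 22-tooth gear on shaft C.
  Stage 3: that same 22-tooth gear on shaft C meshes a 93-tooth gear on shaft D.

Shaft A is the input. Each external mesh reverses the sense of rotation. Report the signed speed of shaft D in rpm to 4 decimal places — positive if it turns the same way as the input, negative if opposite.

-1110.3978 rpm (opposite to input, |ω| = 1110.3978 rpm)

Stage 1 [37T→44T]: ω = 2791.0000×37/44 = 2346.9773 rpm, dir flips to −; running = −2346.9773
Stage 2 [44T→22T]: ω = 2346.9773×44/22 = 4693.9545 rpm, dir flips to +; running = +4693.9545
Stage 3 [22T→93T]: ω = 4693.9545×22/93 = 1110.3978 rpm, dir flips to −; running = −1110.3978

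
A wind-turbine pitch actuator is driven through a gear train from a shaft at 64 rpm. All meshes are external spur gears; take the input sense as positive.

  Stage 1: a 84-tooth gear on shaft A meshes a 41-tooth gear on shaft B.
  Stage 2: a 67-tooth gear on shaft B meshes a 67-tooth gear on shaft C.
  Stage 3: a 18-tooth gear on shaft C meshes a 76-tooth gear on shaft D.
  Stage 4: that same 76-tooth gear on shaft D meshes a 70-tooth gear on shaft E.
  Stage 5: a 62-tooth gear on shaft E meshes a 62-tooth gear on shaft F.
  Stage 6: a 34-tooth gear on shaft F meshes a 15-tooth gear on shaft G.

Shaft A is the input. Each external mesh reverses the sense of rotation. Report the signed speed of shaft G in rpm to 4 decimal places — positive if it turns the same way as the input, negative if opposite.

Stage 1 [84T→41T]: ω = 64.0000×84/41 = 131.1220 rpm, dir flips to −; running = −131.1220
Stage 2 [67T→67T]: ω = 131.1220×67/67 = 131.1220 rpm, dir flips to +; running = +131.1220
Stage 3 [18T→76T]: ω = 131.1220×18/76 = 31.0552 rpm, dir flips to −; running = −31.0552
Stage 4 [76T→70T]: ω = 31.0552×76/70 = 33.7171 rpm, dir flips to +; running = +33.7171
Stage 5 [62T→62T]: ω = 33.7171×62/62 = 33.7171 rpm, dir flips to −; running = −33.7171
Stage 6 [34T→15T]: ω = 33.7171×34/15 = 76.4254 rpm, dir flips to +; running = +76.4254

+76.4254 rpm (same as input, |ω| = 76.4254 rpm)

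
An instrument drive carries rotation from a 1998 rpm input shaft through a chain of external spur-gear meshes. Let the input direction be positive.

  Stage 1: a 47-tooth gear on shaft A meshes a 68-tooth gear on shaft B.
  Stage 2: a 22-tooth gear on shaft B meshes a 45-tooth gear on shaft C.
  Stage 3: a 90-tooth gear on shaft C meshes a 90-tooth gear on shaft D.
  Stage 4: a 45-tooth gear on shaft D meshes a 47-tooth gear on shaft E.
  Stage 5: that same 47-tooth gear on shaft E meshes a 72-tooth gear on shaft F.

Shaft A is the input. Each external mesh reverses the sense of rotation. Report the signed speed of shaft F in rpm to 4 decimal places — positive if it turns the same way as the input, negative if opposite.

Stage 1 [47T→68T]: ω = 1998.0000×47/68 = 1380.9706 rpm, dir flips to −; running = −1380.9706
Stage 2 [22T→45T]: ω = 1380.9706×22/45 = 675.1412 rpm, dir flips to +; running = +675.1412
Stage 3 [90T→90T]: ω = 675.1412×90/90 = 675.1412 rpm, dir flips to −; running = −675.1412
Stage 4 [45T→47T]: ω = 675.1412×45/47 = 646.4118 rpm, dir flips to +; running = +646.4118
Stage 5 [47T→72T]: ω = 646.4118×47/72 = 421.9632 rpm, dir flips to −; running = −421.9632

-421.9632 rpm (opposite to input, |ω| = 421.9632 rpm)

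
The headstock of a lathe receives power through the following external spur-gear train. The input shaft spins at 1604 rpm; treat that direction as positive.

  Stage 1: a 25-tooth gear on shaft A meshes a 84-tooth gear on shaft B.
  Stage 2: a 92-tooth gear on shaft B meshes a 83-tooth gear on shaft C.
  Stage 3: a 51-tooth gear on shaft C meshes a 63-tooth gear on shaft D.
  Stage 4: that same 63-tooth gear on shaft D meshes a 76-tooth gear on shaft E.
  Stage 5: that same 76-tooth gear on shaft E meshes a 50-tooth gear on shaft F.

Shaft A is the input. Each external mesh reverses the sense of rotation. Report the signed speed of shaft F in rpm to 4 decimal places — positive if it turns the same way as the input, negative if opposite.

Stage 1 [25T→84T]: ω = 1604.0000×25/84 = 477.3810 rpm, dir flips to −; running = −477.3810
Stage 2 [92T→83T]: ω = 477.3810×92/83 = 529.1452 rpm, dir flips to +; running = +529.1452
Stage 3 [51T→63T]: ω = 529.1452×51/63 = 428.3556 rpm, dir flips to −; running = −428.3556
Stage 4 [63T→76T]: ω = 428.3556×63/76 = 355.0842 rpm, dir flips to +; running = +355.0842
Stage 5 [76T→50T]: ω = 355.0842×76/50 = 539.7281 rpm, dir flips to −; running = −539.7281

-539.7281 rpm (opposite to input, |ω| = 539.7281 rpm)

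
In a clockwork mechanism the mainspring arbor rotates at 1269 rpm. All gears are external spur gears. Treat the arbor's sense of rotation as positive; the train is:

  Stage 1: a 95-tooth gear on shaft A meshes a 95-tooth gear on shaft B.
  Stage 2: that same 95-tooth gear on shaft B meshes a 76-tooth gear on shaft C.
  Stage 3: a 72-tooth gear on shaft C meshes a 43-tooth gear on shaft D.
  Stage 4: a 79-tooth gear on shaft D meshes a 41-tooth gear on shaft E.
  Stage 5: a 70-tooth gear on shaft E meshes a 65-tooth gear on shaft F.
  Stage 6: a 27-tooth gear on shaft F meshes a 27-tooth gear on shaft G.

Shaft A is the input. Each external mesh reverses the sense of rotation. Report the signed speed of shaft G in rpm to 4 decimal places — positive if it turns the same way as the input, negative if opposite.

Stage 1 [95T→95T]: ω = 1269.0000×95/95 = 1269.0000 rpm, dir flips to −; running = −1269.0000
Stage 2 [95T→76T]: ω = 1269.0000×95/76 = 1586.2500 rpm, dir flips to +; running = +1586.2500
Stage 3 [72T→43T]: ω = 1586.2500×72/43 = 2656.0465 rpm, dir flips to −; running = −2656.0465
Stage 4 [79T→41T]: ω = 2656.0465×79/41 = 5117.7482 rpm, dir flips to +; running = +5117.7482
Stage 5 [70T→65T]: ω = 5117.7482×70/65 = 5511.4211 rpm, dir flips to −; running = −5511.4211
Stage 6 [27T→27T]: ω = 5511.4211×27/27 = 5511.4211 rpm, dir flips to +; running = +5511.4211

+5511.4211 rpm (same as input, |ω| = 5511.4211 rpm)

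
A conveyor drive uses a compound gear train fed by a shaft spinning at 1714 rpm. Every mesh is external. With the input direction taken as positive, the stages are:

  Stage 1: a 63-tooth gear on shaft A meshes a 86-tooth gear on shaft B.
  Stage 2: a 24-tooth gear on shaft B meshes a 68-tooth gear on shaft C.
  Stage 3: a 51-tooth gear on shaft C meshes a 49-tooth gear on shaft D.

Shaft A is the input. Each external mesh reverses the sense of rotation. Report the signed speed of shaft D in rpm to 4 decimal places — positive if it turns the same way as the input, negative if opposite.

-461.2425 rpm (opposite to input, |ω| = 461.2425 rpm)

Stage 1 [63T→86T]: ω = 1714.0000×63/86 = 1255.6047 rpm, dir flips to −; running = −1255.6047
Stage 2 [24T→68T]: ω = 1255.6047×24/68 = 443.1546 rpm, dir flips to +; running = +443.1546
Stage 3 [51T→49T]: ω = 443.1546×51/49 = 461.2425 rpm, dir flips to −; running = −461.2425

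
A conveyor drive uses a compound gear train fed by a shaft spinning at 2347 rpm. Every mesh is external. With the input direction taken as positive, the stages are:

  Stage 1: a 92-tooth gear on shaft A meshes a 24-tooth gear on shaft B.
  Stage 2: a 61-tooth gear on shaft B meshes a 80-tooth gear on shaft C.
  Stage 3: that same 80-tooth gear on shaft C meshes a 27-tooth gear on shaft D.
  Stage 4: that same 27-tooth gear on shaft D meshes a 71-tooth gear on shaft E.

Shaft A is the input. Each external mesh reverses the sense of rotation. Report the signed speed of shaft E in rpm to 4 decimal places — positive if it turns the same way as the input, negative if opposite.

+7729.6737 rpm (same as input, |ω| = 7729.6737 rpm)

Stage 1 [92T→24T]: ω = 2347.0000×92/24 = 8996.8333 rpm, dir flips to −; running = −8996.8333
Stage 2 [61T→80T]: ω = 8996.8333×61/80 = 6860.0854 rpm, dir flips to +; running = +6860.0854
Stage 3 [80T→27T]: ω = 6860.0854×80/27 = 20326.1790 rpm, dir flips to −; running = −20326.1790
Stage 4 [27T→71T]: ω = 20326.1790×27/71 = 7729.6737 rpm, dir flips to +; running = +7729.6737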